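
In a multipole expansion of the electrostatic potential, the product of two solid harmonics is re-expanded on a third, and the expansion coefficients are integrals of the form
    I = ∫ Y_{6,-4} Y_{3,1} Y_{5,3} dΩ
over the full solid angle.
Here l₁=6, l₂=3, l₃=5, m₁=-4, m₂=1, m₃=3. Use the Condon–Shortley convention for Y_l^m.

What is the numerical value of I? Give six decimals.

0.113950

Checks pass: Σm=0; 14 even; l₃=5∈[3,9].
(2·6+1)(2·3+1)(2·5+1) = 1001
Δ: 4! 8! 2! / 15! → 1/675675
sum: t=1:−1/8640 t=2:+1/2304 t=3:−1/8640 = 7/34560
3j²(6 3 5; 0 0 0) = Δ·Π!·Σ² = 7/429  (sign -1)
sum: t=2:+1/322560 t=3:−1/30240 t=4:+1/69120 = -1/64512
3j²(6 3 5; -4 1 3) = Δ·Π!·Σ² = 10/1001  (sign -1)
combine: 4πI² = 1001·7/429·10/1001 = 70/429
take √, sign +1: I = 0.11395029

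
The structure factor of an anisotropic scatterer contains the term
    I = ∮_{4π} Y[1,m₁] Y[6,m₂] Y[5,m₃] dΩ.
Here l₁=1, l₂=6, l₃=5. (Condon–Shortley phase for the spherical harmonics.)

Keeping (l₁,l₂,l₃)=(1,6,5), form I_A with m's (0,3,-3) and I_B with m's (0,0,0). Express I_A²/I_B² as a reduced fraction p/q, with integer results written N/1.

3/4

Shared (l₁,l₂,l₃)=(1,6,5): N and (l;000)² cancel in I_A²/I_B².
A: Δ = 2!·0!·10!/13! = 1/858; Racah Σ t=1..1: t=1:−1/80640 = -1/80640; ⇒ 3j(1 6 5; 0 3 -3)² = 9/286, sgn -1
B: Δ = 2!·0!·10!/13! = 1/858; Racah Σ t=1..1: t=1:−1/14400 = -1/14400; ⇒ 3j(1 6 5; 0 0 0)² = 6/143, sgn +1
I_A²/I_B² = (9/286)/(6/143) = 3/4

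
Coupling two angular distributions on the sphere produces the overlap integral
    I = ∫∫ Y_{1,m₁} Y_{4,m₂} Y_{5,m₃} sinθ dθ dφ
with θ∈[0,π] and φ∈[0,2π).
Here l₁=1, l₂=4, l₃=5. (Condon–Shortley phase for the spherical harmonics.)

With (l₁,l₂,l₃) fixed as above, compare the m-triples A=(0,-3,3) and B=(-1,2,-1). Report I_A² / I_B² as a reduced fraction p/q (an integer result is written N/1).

8/3

Shared (l₁,l₂,l₃)=(1,4,5): N and (l;000)² cancel in I_A²/I_B².
A: Δ = 0!·2!·8!/11! = 1/495; Racah Σ t=0..0: t=0:+1/5040 = 1/5040; ⇒ 3j(1 4 5; 0 -3 3)² = 16/495, sgn +1
B: Δ = 0!·2!·8!/11! = 1/495; Racah Σ t=0..0: t=0:+1/2880 = 1/2880; ⇒ 3j(1 4 5; -1 2 -1)² = 2/165, sgn +1
I_A²/I_B² = (16/495)/(2/165) = 8/3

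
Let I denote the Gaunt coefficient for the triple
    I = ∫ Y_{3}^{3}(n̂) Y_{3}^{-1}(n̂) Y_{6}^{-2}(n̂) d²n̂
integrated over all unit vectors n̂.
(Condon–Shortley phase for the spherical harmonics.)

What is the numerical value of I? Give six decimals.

m-sum 0 ✓  L=12 even ✓  0≤6≤6 ✓
Π(2lᵢ+1) = 7×7×13 = 637
triangle coeff Δ(3,3,6) = 1/12012
Σ_t [0,0]: t=0:+1/1296 = 1/1296
(3j)²=100/3003 [(3 3 6; 0 0 0)], sign=+1
Σ_t [0,0]: t=0:+1/34560 = 1/34560
(3j)²=1/429 [(3 3 6; 3 -1 -2)], sign=+1
⇒ 4πI² = 700/14157
I = (+1)√(700/14157/(4π)) = 0.06272757

0.062728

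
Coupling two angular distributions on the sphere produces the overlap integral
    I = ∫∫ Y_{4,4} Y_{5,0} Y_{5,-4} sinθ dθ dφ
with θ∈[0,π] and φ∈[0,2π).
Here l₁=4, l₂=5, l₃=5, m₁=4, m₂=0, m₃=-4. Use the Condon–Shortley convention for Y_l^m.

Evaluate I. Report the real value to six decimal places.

0.130198

Rules hold: Σm=0, L=14 even, 1≤5≤9.
N = 9·11·11 = 1089
Δ = 4!·4!·6!/15! = 1/3153150
Racah Σ t=0..4: t=0:+1/69120 t=1:−1/1728 t=2:+1/576 t=3:−1/1728 t=4:+1/69120 = 7/11520
⇒ 3j(4 5 5; 0 0 0)² = 2/143, sgn -1
Racah Σ t=0..0: t=0:+1/69120 = 1/69120
⇒ 3j(4 5 5; 4 0 -4)² = 2/143, sgn -1
4πI² = N·(3j₀)²·(3jₘ)² = 36/169
I = +1·√(0.213018/4π) = 0.13019760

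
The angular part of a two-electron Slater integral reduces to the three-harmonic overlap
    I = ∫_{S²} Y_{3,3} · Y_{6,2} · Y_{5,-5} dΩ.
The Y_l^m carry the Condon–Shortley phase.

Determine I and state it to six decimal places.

Checks pass: Σm=0; 14 even; l₃=5∈[3,9].
(2·3+1)(2·6+1)(2·5+1) = 1001
Δ: 4! 2! 8! / 15! → 1/675675
sum: t=1:−1/8640 t=2:+1/2304 t=3:−1/8640 = 7/34560
3j²(3 6 5; 0 0 0) = Δ·Π!·Σ² = 7/429  (sign -1)
sum: t=0:+1/1935360 = 1/1935360
3j²(3 6 5; 3 2 -5) = Δ·Π!·Σ² = 1/1001  (sign +1)
combine: 4πI² = 1001·7/429·1/1001 = 7/429
take √, sign -1: I = -0.03603425

-0.036034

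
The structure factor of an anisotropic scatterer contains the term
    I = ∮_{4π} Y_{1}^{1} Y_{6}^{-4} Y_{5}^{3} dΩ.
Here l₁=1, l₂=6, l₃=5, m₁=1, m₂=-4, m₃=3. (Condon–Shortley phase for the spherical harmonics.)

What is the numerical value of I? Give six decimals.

m-sum 0 ✓  L=12 even ✓  5≤5≤7 ✓
Π(2lᵢ+1) = 3×13×11 = 429
triangle coeff Δ(1,6,5) = 1/858
Σ_t [1,1]: t=1:−1/14400 = -1/14400
(3j)²=6/143 [(1 6 5; 0 0 0)], sign=+1
Σ_t [0,0]: t=0:+1/161280 = 1/161280
(3j)²=15/286 [(1 6 5; 1 -4 3)], sign=+1
⇒ 4πI² = 135/143
I = (+1)√(135/143/(4π)) = 0.27409047

0.274090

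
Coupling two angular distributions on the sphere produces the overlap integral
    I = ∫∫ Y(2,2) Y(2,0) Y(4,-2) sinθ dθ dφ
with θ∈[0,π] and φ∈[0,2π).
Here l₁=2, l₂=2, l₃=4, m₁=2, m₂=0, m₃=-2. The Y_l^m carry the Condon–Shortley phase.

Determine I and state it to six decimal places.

0.156078

Checks pass: Σm=0; 8 even; l₃=4∈[0,4].
(2·2+1)(2·2+1)(2·4+1) = 225
Δ: 0! 4! 4! / 9! → 1/630
sum: t=0:+1/16 = 1/16
3j²(2 2 4; 0 0 0) = Δ·Π!·Σ² = 2/35  (sign +1)
sum: t=0:+1/96 = 1/96
3j²(2 2 4; 2 0 -2) = Δ·Π!·Σ² = 1/42  (sign +1)
combine: 4πI² = 225·2/35·1/42 = 15/49
take √, sign +1: I = 0.15607835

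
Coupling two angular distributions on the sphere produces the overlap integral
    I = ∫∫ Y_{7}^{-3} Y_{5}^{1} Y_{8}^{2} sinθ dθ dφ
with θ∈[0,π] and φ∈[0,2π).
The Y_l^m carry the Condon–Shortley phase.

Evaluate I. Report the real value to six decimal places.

-0.121945

Checks pass: Σm=0; 20 even; l₃=8∈[2,12].
(2·7+1)(2·5+1)(2·8+1) = 2805
Δ: 4! 10! 6! / 21! → 1/814773960
sum: t=0:+1/87091200 t=1:−1/4976640 t=2:+1/2073600 t=3:−1/4976640 t=4:+1/87091200 = 1/9676800
3j²(7 5 8; 0 0 0) = Δ·Π!·Σ² = 360/46189  (sign +1)
sum: t=0:+1/62705664000 t=1:−1/261273600 t=2:+1/15482880 t=3:−1/6531840 t=4:+1/19906560 = -377/8957952000
3j²(7 5 8; -3 1 2) = Δ·Π!·Σ² = 10933/1279080  (sign -1)
combine: 4πI² = 2805·360/46189·10933/1279080 = 12615/67507
take √, sign -1: I = -0.12194508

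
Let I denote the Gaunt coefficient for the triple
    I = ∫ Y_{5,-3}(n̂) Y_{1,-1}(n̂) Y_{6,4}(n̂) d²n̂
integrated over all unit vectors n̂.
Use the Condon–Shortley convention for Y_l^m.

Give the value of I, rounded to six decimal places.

m-sum 0 ✓  L=12 even ✓  4≤6≤6 ✓
Π(2lᵢ+1) = 11×3×13 = 429
triangle coeff Δ(5,1,6) = 1/858
Σ_t [0,0]: t=0:+1/14400 = 1/14400
(3j)²=6/143 [(5 1 6; 0 0 0)], sign=+1
Σ_t [0,0]: t=0:+1/161280 = 1/161280
(3j)²=15/286 [(5 1 6; -3 -1 4)], sign=+1
⇒ 4πI² = 135/143
I = (+1)√(135/143/(4π)) = 0.27409047

0.274090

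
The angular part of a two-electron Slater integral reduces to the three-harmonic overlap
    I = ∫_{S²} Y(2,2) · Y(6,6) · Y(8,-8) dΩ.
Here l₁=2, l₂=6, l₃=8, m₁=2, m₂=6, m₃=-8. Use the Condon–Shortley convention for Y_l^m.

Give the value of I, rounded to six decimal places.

0.362034

Rules hold: Σm=0, L=16 even, 4≤8≤8.
N = 5·13·17 = 1105
Δ = 0!·4!·12!/17! = 1/30940
Racah Σ t=0..0: t=0:+1/2073600 = 1/2073600
⇒ 3j(2 6 8; 0 0 0)² = 28/1105, sgn +1
Racah Σ t=0..0: t=0:+1/11496038400 = 1/11496038400
⇒ 3j(2 6 8; 2 6 -8)² = 1/17, sgn +1
4πI² = N·(3j₀)²·(3jₘ)² = 28/17
I = +1·√(1.64706/4π) = 0.36203422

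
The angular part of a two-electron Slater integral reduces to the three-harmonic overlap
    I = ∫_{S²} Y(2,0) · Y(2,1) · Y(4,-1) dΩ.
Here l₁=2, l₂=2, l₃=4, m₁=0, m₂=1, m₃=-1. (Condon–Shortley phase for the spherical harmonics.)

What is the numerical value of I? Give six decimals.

Checks pass: Σm=0; 8 even; l₃=4∈[0,4].
(2·2+1)(2·2+1)(2·4+1) = 225
Δ: 0! 4! 4! / 9! → 1/630
sum: t=0:+1/16 = 1/16
3j²(2 2 4; 0 0 0) = Δ·Π!·Σ² = 2/35  (sign +1)
sum: t=0:+1/24 = 1/24
3j²(2 2 4; 0 1 -1) = Δ·Π!·Σ² = 1/21  (sign -1)
combine: 4πI² = 225·2/35·1/21 = 30/49
take √, sign -1: I = -0.22072812

-0.220728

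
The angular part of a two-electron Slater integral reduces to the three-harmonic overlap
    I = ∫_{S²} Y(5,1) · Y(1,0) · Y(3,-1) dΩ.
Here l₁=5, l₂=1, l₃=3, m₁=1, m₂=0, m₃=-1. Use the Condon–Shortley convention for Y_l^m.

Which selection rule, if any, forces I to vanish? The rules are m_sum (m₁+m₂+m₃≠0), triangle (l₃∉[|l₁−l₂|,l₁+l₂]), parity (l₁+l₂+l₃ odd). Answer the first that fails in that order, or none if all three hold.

triangle

Σmᵢ = 0  ✓
l₃∈[|l₁−l₂|,l₁+l₂]=[4,6], have l₃=3  ✗
Σlᵢ = 9 ⇒ odd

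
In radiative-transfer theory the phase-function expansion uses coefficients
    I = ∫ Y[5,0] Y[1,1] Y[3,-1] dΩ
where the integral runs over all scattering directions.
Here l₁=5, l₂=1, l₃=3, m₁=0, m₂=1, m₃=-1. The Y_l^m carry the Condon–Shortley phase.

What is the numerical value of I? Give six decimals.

0.000000

|5−1|≤3≤5+1 violated ⇒ I = 0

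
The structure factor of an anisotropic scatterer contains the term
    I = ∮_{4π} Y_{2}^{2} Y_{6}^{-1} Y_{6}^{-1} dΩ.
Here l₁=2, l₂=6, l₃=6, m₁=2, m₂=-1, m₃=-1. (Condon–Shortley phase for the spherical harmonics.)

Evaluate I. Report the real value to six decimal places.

0.196649

m-sum 0 ✓  L=14 even ✓  4≤6≤8 ✓
Π(2lᵢ+1) = 5×13×13 = 845
triangle coeff Δ(2,6,6) = 1/90090
Σ_t [0,2]: t=0:+1/69120 t=1:−1/14400 t=2:+1/69120 = -7/172800
(3j)²=14/715 [(2 6 6; 0 0 0)], sign=-1
Σ_t [0,0]: t=0:+1/57600 = 1/57600
(3j)²=21/715 [(2 6 6; 2 -1 -1)], sign=-1
⇒ 4πI² = 294/605
I = (+1)√(294/605/(4π)) = 0.19664868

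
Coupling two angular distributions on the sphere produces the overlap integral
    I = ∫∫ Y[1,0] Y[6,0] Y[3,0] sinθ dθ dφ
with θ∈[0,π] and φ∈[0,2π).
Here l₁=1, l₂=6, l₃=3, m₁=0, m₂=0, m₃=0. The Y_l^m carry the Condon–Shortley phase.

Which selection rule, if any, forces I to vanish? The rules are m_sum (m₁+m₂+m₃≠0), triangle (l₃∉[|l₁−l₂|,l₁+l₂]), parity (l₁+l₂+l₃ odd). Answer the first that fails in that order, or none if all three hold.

triangle

Σmᵢ = 0  ✓
l₃∈[|l₁−l₂|,l₁+l₂]=[5,7], have l₃=3  ✗
Σlᵢ = 10 ⇒ even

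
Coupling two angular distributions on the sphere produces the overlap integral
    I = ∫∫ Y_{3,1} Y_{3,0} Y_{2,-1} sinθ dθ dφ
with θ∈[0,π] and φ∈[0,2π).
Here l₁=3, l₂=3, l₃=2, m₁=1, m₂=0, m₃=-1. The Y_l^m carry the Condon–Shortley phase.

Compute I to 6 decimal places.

-0.059471

Rules hold: Σm=0, L=8 even, 0≤2≤6.
N = 7·7·5 = 245
Δ = 4!·2!·2!/9! = 1/3780
Racah Σ t=1..3: t=1:−1/24 t=2:+1/4 t=3:−1/24 = 1/6
⇒ 3j(3 3 2; 0 0 0)² = 4/105, sgn +1
Racah Σ t=1..2: t=1:−1/12 t=2:+1/8 = 1/24
⇒ 3j(3 3 2; 1 0 -1)² = 1/210, sgn -1
4πI² = N·(3j₀)²·(3jₘ)² = 2/45
I = -1·√(0.0444444/4π) = -0.05947080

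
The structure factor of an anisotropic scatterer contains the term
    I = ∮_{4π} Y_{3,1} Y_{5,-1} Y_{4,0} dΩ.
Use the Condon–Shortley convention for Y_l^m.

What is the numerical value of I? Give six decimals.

m-sum 0 ✓  L=12 even ✓  2≤4≤8 ✓
Π(2lᵢ+1) = 7×11×9 = 693
triangle coeff Δ(3,5,4) = 1/180180
Σ_t [1,3]: t=1:−1/576 t=2:+1/144 t=3:−1/576 = 1/288
(3j)²=20/1001 [(3 5 4; 0 0 0)], sign=+1
Σ_t [0,2]: t=0:+1/2304 t=1:−1/216 t=2:+1/384 = -11/6912
(3j)²=11/1638 [(3 5 4; 1 -1 0)], sign=-1
⇒ 4πI² = 110/1183
I = (-1)√(110/1183/(4π)) = -0.08601992

-0.086020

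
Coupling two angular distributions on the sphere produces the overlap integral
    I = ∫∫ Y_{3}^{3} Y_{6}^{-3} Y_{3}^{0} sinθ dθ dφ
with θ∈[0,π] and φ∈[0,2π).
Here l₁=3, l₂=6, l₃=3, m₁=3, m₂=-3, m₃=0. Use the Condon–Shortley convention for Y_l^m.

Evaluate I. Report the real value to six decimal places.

m-sum 0 ✓  L=12 even ✓  3≤3≤9 ✓
Π(2lᵢ+1) = 7×13×7 = 637
triangle coeff Δ(3,6,3) = 1/12012
Σ_t [3,3]: t=3:−1/1296 = -1/1296
(3j)²=100/3003 [(3 6 3; 0 0 0)], sign=+1
Σ_t [0,0]: t=0:+1/25920 = 1/25920
(3j)²=1/143 [(3 6 3; 3 -3 0)], sign=-1
⇒ 4πI² = 700/4719
I = (-1)√(700/4719/(4π)) = -0.10864734

-0.108647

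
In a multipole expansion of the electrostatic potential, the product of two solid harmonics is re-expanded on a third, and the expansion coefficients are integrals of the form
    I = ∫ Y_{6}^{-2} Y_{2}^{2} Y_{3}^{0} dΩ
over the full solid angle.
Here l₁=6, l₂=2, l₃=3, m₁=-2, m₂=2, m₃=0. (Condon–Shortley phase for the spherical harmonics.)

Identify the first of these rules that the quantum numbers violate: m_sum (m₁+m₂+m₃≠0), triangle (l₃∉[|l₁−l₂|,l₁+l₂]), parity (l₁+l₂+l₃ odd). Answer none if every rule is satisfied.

Σmᵢ = 0  ✓
l₃∈[|l₁−l₂|,l₁+l₂]=[4,8], have l₃=3  ✗
Σlᵢ = 11 ⇒ odd

triangle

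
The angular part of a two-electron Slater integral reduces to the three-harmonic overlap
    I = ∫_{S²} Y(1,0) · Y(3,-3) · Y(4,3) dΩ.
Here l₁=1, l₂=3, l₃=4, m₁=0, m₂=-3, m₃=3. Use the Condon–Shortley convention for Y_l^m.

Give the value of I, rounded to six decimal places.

m-sum 0 ✓  L=8 even ✓  2≤4≤4 ✓
Π(2lᵢ+1) = 3×7×9 = 189
triangle coeff Δ(1,3,4) = 1/252
Σ_t [0,0]: t=0:+1/36 = 1/36
(3j)²=4/63 [(1 3 4; 0 0 0)], sign=+1
Σ_t [0,0]: t=0:+1/720 = 1/720
(3j)²=1/36 [(1 3 4; 0 -3 3)], sign=-1
⇒ 4πI² = 1/3
I = (-1)√(1/3/(4π)) = -0.16286750

-0.162868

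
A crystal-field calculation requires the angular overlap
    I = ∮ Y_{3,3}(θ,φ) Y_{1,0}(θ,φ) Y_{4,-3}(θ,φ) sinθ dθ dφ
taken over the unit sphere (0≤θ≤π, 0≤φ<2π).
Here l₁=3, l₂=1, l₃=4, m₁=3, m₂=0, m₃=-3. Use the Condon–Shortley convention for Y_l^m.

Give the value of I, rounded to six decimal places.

Checks pass: Σm=0; 8 even; l₃=4∈[2,4].
(2·3+1)(2·1+1)(2·4+1) = 189
Δ: 0! 6! 2! / 9! → 1/252
sum: t=0:+1/36 = 1/36
3j²(3 1 4; 0 0 0) = Δ·Π!·Σ² = 4/63  (sign +1)
sum: t=0:+1/720 = 1/720
3j²(3 1 4; 3 0 -3) = Δ·Π!·Σ² = 1/36  (sign -1)
combine: 4πI² = 189·4/63·1/36 = 1/3
take √, sign -1: I = -0.16286750

-0.162868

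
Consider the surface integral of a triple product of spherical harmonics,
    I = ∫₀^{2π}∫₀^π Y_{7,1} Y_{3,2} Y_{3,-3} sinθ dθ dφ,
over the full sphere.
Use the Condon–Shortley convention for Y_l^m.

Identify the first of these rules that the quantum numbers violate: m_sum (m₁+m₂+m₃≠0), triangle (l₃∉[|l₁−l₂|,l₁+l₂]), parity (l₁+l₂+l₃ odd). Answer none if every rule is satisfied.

triangle

m₁+m₂+m₃ = 1 + 2 − 3 = 0  ✓
triangle: |7−3|=4 ≤ l₃=3 ≤ 7+3=10  ✗
parity: l₁+l₂+l₃ = 13 is odd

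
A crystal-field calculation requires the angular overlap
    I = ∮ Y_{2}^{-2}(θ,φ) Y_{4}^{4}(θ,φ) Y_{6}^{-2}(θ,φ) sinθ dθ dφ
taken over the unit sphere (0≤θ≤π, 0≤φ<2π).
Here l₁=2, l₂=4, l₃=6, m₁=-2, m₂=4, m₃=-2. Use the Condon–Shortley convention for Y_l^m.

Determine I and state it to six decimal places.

Rules hold: Σm=0, L=12 even, 2≤6≤6.
N = 5·9·13 = 585
Δ = 0!·4!·8!/13! = 1/6435
Racah Σ t=0..0: t=0:+1/2304 = 1/2304
⇒ 3j(2 4 6; 0 0 0)² = 5/143, sgn +1
Racah Σ t=0..0: t=0:+1/967680 = 1/967680
⇒ 3j(2 4 6; -2 4 -2)² = 1/6435, sgn +1
4πI² = N·(3j₀)²·(3jₘ)² = 5/1573
I = +1·√(0.00317864/4π) = 0.01590434

0.015904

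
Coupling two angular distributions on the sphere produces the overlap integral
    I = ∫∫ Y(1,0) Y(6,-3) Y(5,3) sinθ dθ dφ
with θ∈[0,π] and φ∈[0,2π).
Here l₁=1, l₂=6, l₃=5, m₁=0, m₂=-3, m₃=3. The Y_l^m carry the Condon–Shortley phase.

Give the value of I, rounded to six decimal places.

-0.212310

m-sum 0 ✓  L=12 even ✓  5≤5≤7 ✓
Π(2lᵢ+1) = 3×13×11 = 429
triangle coeff Δ(1,6,5) = 1/858
Σ_t [1,1]: t=1:−1/14400 = -1/14400
(3j)²=6/143 [(1 6 5; 0 0 0)], sign=+1
Σ_t [1,1]: t=1:−1/80640 = -1/80640
(3j)²=9/286 [(1 6 5; 0 -3 3)], sign=-1
⇒ 4πI² = 81/143
I = (-1)√(81/143/(4π)) = -0.21230956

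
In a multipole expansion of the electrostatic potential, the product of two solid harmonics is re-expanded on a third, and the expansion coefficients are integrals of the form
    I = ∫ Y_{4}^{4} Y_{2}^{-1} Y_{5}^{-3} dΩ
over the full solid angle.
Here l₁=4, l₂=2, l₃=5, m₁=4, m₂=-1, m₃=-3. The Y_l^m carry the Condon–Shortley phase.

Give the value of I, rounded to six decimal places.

0.000000

l₁+l₂+l₃=11 is odd: 3j(l;000)=0 ⇒ I=0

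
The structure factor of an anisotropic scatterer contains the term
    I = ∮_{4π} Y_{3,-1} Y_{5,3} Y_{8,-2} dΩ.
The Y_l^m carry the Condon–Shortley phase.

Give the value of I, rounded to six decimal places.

0.109077

m-sum 0 ✓  L=16 even ✓  2≤8≤8 ✓
Π(2lᵢ+1) = 7×11×17 = 1309
triangle coeff Δ(3,5,8) = 1/136136
Σ_t [0,0]: t=0:+1/518400 = 1/518400
(3j)²=56/2431 [(3 5 8; 0 0 0)], sign=+1
Σ_t [0,0]: t=0:+1/3870720 = 1/3870720
(3j)²=675/136136 [(3 5 8; -1 3 -2)], sign=+1
⇒ 4πI² = 4725/31603
I = (+1)√(4725/31603/(4π)) = 0.10907666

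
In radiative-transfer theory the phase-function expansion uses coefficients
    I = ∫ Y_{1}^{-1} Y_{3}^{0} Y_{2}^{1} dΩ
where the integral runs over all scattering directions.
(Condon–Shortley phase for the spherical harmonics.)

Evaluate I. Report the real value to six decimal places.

0.143048

m-sum 0 ✓  L=6 even ✓  2≤2≤4 ✓
Π(2lᵢ+1) = 3×7×5 = 105
triangle coeff Δ(1,3,2) = 1/105
Σ_t [1,1]: t=1:−1/4 = -1/4
(3j)²=3/35 [(1 3 2; 0 0 0)], sign=-1
Σ_t [2,2]: t=2:+1/12 = 1/12
(3j)²=1/35 [(1 3 2; -1 0 1)], sign=-1
⇒ 4πI² = 9/35
I = (+1)√(9/35/(4π)) = 0.14304817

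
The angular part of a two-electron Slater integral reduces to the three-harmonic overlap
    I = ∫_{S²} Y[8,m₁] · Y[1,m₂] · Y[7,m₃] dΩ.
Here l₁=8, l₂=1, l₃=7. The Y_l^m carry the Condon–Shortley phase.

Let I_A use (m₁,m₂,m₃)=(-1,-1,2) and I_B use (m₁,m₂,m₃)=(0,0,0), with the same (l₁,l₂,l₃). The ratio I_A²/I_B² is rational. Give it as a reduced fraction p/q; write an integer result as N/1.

21/64

Shared (l₁,l₂,l₃)=(8,1,7): N and (l;000)² cancel in I_A²/I_B².
A: Δ = 2!·14!·0!/17! = 1/2040; Racah Σ t=0..0: t=0:+1/87091200 = 1/87091200; ⇒ 3j(8 1 7; -1 -1 2)² = 7/680, sgn -1
B: Δ = 2!·14!·0!/17! = 1/2040; Racah Σ t=1..1: t=1:−1/25401600 = -1/25401600; ⇒ 3j(8 1 7; 0 0 0)² = 8/255, sgn +1
I_A²/I_B² = (7/680)/(8/255) = 21/64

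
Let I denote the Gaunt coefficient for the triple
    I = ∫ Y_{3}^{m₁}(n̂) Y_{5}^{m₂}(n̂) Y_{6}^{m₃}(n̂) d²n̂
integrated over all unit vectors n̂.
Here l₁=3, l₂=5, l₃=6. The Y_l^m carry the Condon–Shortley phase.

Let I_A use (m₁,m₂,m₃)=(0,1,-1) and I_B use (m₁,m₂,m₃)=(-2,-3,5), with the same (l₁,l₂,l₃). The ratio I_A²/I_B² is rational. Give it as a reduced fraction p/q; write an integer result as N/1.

35/66

Same 3,5,6: normalisation and zero-m 3j drop out of the ratio.
A: Δ: 2! 4! 8! / 15! → 1/675675; sum: t=0:+1/17280 t=1:−1/2880 t=2:+1/6912 = -1/6912; 3j²(3 5 6; 0 1 -1) = Δ·Π!·Σ² = 5/429  (sign +1)
B: Δ: 2! 4! 8! / 15! → 1/675675; sum: t=1:−1/120960 t=2:+1/483840 = -1/161280; 3j²(3 5 6; -2 -3 5) = Δ·Π!·Σ² = 2/91  (sign +1)
I_A²/I_B² = (5/429)/(2/91) = 35/66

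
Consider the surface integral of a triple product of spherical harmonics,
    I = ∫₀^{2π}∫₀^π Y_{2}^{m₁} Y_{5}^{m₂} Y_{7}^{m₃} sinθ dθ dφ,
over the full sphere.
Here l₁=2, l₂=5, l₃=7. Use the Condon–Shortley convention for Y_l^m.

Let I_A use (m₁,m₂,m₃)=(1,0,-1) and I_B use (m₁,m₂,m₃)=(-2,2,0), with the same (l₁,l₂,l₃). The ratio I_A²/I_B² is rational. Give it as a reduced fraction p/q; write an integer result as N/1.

l's match ⇒ only the (l;m) 3-j factors differ between A and B.
A: triangle coeff Δ(2,5,7) = 1/15015; Σ_t [0,0]: t=0:+1/86400 = 1/86400; (3j)²=16/715 [(2 5 7; 1 0 -1)], sign=+1
B: triangle coeff Δ(2,5,7) = 1/15015; Σ_t [0,0]: t=0:+1/725760 = 1/725760; (3j)²=1/429 [(2 5 7; -2 2 0)], sign=-1
I_A²/I_B² = (16/715)/(1/429) = 48/5

48/5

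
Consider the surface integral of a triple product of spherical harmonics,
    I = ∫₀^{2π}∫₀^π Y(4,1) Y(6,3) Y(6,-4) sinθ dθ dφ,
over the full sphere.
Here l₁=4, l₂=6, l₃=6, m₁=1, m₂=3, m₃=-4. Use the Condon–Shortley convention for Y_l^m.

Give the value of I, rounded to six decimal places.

Rules hold: Σm=0, L=16 even, 2≤6≤10.
N = 9·13·13 = 1521
Δ = 4!·4!·8!/17! = 1/15315300
Racah Σ t=0..4: t=0:+1/829440 t=1:−1/25920 t=2:+1/9216 t=3:−1/25920 t=4:+1/829440 = 7/207360
⇒ 3j(4 6 6; 0 0 0)² = 28/2431, sgn +1
Racah Σ t=1..3: t=1:−1/967680 t=2:+1/120960 t=3:−1/207360 = 1/414720
⇒ 3j(4 6 6; 1 3 -4)² = 21/4862, sgn +1
4πI² = N·(3j₀)²·(3jₘ)² = 2646/34969
I = +1·√(0.075667/4π) = 0.07759762

0.077598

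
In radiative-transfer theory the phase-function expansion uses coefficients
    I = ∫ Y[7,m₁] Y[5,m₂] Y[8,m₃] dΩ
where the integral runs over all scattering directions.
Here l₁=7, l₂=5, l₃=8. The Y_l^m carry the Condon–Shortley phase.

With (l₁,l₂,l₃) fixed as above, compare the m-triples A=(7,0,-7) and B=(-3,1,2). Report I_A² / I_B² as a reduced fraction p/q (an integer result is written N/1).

1815/841

Shared (l₁,l₂,l₃)=(7,5,8): N and (l;000)² cancel in I_A²/I_B².
A: Δ = 4!·10!·6!/21! = 1/814773960; Racah Σ t=0..0: t=0:+1/10450944000 = 1/10450944000; ⇒ 3j(7 5 8; 7 0 -7)² = 143/7752, sgn -1
B: Δ = 4!·10!·6!/21! = 1/814773960; Racah Σ t=0..4: t=0:+1/62705664000 t=1:−1/261273600 t=2:+1/15482880 t=3:−1/6531840 t=4:+1/19906560 = -377/8957952000; ⇒ 3j(7 5 8; -3 1 2)² = 10933/1279080, sgn -1
I_A²/I_B² = (143/7752)/(10933/1279080) = 1815/841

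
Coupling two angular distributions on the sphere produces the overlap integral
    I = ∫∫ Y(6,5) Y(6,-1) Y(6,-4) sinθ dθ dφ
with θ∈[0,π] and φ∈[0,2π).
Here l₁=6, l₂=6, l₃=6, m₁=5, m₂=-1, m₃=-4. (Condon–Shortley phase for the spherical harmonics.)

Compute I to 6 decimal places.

0.130527

Checks pass: Σm=0; 18 even; l₃=6∈[0,12].
(2·6+1)(2·6+1)(2·6+1) = 2197
Δ: 6! 6! 6! / 19! → 1/325909584
sum: t=0:+1/373248000 t=1:−1/1728000 t=2:+1/110592 t=3:−1/46656 t=4:+1/110592 t=5:−1/1728000 t=6:+1/373248000 = -7/1555200
3j²(6 6 6; 0 0 0) = Δ·Π!·Σ² = 400/46189  (sign -1)
sum: t=0:+1/10368000 t=1:−1/4147200 = -1/6912000
3j²(6 6 6; 5 -1 -4) = Δ·Π!·Σ² = 189/16796  (sign -1)
combine: 4πI² = 2197·400/46189·189/16796 = 245700/1147619
take √, sign +1: I = 0.13052653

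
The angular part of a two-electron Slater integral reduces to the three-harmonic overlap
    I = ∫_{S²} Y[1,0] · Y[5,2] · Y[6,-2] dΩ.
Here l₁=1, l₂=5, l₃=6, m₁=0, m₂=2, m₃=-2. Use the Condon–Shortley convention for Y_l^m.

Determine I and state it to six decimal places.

0.231133

Checks pass: Σm=0; 12 even; l₃=6∈[4,6].
(2·1+1)(2·5+1)(2·6+1) = 429
Δ: 0! 2! 10! / 13! → 1/858
sum: t=0:+1/14400 = 1/14400
3j²(1 5 6; 0 0 0) = Δ·Π!·Σ² = 6/143  (sign +1)
sum: t=0:+1/30240 = 1/30240
3j²(1 5 6; 0 2 -2) = Δ·Π!·Σ² = 16/429  (sign +1)
combine: 4πI² = 429·6/143·16/429 = 96/143
take √, sign +1: I = 0.23113338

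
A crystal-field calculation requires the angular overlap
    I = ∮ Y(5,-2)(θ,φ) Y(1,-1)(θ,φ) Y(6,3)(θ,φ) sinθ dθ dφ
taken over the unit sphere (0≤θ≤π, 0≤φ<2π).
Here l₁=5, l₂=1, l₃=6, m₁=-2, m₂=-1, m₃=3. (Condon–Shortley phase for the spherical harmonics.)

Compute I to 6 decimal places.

-0.245154

Rules hold: Σm=0, L=12 even, 4≤6≤6.
N = 11·3·13 = 429
Δ = 0!·10!·2!/13! = 1/858
Racah Σ t=0..0: t=0:+1/14400 = 1/14400
⇒ 3j(5 1 6; 0 0 0)² = 6/143, sgn +1
Racah Σ t=0..0: t=0:+1/60480 = 1/60480
⇒ 3j(5 1 6; -2 -1 3)² = 6/143, sgn -1
4πI² = N·(3j₀)²·(3jₘ)² = 108/143
I = -1·√(0.755245/4π) = -0.24515397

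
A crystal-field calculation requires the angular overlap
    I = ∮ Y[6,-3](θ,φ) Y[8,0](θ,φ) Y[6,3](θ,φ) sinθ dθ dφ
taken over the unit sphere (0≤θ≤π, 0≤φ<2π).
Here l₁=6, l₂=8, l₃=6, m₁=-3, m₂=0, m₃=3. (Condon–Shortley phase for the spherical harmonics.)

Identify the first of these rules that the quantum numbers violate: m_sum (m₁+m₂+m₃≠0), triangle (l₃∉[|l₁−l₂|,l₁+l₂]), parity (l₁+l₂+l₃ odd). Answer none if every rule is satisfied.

m₁+m₂+m₃ = -3 + 0 + 3 = 0  ✓
triangle: |6−8|=2 ≤ l₃=6 ≤ 6+8=14  ✓
parity: l₁+l₂+l₃ = 20 is even  ✓

none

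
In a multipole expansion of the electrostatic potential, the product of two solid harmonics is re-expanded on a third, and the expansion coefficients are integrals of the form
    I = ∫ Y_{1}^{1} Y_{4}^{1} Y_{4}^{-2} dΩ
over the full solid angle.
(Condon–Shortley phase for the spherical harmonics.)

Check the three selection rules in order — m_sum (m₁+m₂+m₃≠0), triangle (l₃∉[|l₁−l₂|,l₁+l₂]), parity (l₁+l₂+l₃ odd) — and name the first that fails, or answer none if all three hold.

m₁+m₂+m₃ = 1 + 1 − 2 = 0  ✓
triangle: |1−4|=3 ≤ l₃=4 ≤ 1+4=5  ✓
parity: l₁+l₂+l₃ = 9 is odd  ✗

parity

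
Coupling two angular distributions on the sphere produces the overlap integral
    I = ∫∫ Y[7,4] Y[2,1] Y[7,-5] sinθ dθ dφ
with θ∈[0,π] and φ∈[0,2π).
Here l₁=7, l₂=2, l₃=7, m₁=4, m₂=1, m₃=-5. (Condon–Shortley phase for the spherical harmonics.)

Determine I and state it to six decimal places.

-0.188767

m-sum 0 ✓  L=16 even ✓  5≤7≤9 ✓
Π(2lᵢ+1) = 15×5×15 = 1125
triangle coeff Δ(7,2,7) = 1/185640
Σ_t [0,2]: t=0:+1/2419200 t=1:−1/518400 t=2:+1/2419200 = -1/907200
(3j)²=56/3315 [(7 2 7; 0 0 0)], sign=+1
Σ_t [1,2]: t=1:−1/14515200 t=2:+1/79833600 = -1/17740800
(3j)²=729/30940 [(7 2 7; 4 1 -5)], sign=-1
⇒ 4πI² = 21870/48841
I = (-1)√(21870/48841/(4π)) = -0.18876748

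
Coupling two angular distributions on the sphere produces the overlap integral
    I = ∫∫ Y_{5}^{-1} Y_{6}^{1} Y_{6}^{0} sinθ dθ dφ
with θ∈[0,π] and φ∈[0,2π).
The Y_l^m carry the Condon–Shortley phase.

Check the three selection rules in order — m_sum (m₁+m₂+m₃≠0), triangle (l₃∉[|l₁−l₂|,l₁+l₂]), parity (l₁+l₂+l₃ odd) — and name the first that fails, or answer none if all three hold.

parity

m₁+m₂+m₃ = -1 + 1 + 0 = 0  ✓
triangle: |5−6|=1 ≤ l₃=6 ≤ 5+6=11  ✓
parity: l₁+l₂+l₃ = 17 is odd  ✗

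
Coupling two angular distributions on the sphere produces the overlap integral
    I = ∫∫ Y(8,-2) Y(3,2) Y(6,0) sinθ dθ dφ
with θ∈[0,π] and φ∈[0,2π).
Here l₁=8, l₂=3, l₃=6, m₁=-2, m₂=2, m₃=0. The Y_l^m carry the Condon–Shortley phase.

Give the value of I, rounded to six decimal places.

Σlᵢ=17 odd — θ-integrand is odd under cosθ→−cosθ; I=0

0.000000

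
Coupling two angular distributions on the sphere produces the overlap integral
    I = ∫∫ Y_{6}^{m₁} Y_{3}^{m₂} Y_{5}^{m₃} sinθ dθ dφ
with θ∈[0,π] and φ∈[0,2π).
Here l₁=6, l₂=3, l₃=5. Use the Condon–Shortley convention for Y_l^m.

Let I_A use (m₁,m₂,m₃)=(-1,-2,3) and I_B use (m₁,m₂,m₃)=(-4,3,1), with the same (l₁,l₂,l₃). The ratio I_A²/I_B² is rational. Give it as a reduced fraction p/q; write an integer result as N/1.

16/21

Shared (l₁,l₂,l₃)=(6,3,5): N and (l;000)² cancel in I_A²/I_B².
A: Δ = 4!·8!·2!/15! = 1/675675; Racah Σ t=0..1: t=0:+1/120960 t=1:−1/17280 = -1/20160; ⇒ 3j(6 3 5; -1 -2 3)² = 64/3003, sgn -1
B: Δ = 4!·8!·2!/15! = 1/675675; Racah Σ t=4..4: t=4:+1/69120 = 1/69120; ⇒ 3j(6 3 5; -4 3 1)² = 4/143, sgn +1
I_A²/I_B² = (64/3003)/(4/143) = 16/21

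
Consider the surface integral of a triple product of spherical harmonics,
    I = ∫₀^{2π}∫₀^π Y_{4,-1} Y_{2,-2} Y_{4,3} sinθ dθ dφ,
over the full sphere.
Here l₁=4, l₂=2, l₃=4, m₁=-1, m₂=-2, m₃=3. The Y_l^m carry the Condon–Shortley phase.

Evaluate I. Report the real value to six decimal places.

0.159270

Checks pass: Σm=0; 10 even; l₃=4∈[2,6].
(2·4+1)(2·2+1)(2·4+1) = 405
Δ: 2! 6! 2! / 11! → 1/13860
sum: t=0:+1/192 t=1:−1/36 t=2:+1/192 = -5/288
3j²(4 2 4; 0 0 0) = Δ·Π!·Σ² = 20/693  (sign -1)
sum: t=0:+1/480 = 1/480
3j²(4 2 4; -1 -2 3) = Δ·Π!·Σ² = 3/110  (sign -1)
combine: 4πI² = 405·20/693·3/110 = 270/847
take √, sign +1: I = 0.15927046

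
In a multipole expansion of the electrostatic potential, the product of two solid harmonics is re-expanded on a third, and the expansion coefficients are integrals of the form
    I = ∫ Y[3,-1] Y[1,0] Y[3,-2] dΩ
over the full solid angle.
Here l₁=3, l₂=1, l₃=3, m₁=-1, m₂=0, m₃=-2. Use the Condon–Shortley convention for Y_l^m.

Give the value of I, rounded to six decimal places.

-1 + 0 − 2 = -3 ≠ 0: azimuthal integral kills it; I = 0

0.000000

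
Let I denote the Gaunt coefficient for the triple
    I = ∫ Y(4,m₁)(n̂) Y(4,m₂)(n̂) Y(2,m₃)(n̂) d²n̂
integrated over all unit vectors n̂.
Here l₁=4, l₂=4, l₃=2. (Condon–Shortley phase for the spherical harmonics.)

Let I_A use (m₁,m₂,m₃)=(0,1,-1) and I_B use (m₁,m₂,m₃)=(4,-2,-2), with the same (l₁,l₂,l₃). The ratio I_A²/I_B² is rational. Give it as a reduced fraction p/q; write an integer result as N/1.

Shared (l₁,l₂,l₃)=(4,4,2): N and (l;000)² cancel in I_A²/I_B².
A: Δ = 6!·2!·2!/11! = 1/13860; Racah Σ t=3..4: t=3:−1/72 t=4:+1/96 = -1/288; ⇒ 3j(4 4 2; 0 1 -1)² = 1/462, sgn +1
B: Δ = 6!·2!·2!/11! = 1/13860; Racah Σ t=0..0: t=0:+1/2880 = 1/2880; ⇒ 3j(4 4 2; 4 -2 -2)² = 2/165, sgn +1
I_A²/I_B² = (1/462)/(2/165) = 5/28

5/28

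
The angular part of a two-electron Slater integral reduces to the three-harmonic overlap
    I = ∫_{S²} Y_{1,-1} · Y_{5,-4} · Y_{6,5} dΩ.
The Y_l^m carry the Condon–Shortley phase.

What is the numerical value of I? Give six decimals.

-0.303018

Rules hold: Σm=0, L=12 even, 4≤6≤6.
N = 3·11·13 = 429
Δ = 0!·2!·10!/13! = 1/858
Racah Σ t=0..0: t=0:+1/14400 = 1/14400
⇒ 3j(1 5 6; 0 0 0)² = 6/143, sgn +1
Racah Σ t=0..0: t=0:+1/725760 = 1/725760
⇒ 3j(1 5 6; -1 -4 5)² = 5/78, sgn -1
4πI² = N·(3j₀)²·(3jₘ)² = 15/13
I = -1·√(1.15385/4π) = -0.30301841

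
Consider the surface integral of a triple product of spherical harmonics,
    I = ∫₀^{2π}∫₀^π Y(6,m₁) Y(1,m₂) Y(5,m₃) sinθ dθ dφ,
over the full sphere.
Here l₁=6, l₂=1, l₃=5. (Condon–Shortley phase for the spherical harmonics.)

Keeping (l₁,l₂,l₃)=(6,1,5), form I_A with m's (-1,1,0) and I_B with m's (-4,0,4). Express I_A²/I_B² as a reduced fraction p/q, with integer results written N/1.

l's match ⇒ only the (l;m) 3-j factors differ between A and B.
A: triangle coeff Δ(6,1,5) = 1/858; Σ_t [2,2]: t=2:+1/28800 = 1/28800; (3j)²=7/286 [(6 1 5; -1 1 0)], sign=-1
B: triangle coeff Δ(6,1,5) = 1/858; Σ_t [1,1]: t=1:−1/362880 = -1/362880; (3j)²=10/429 [(6 1 5; -4 0 4)], sign=+1
I_A²/I_B² = (7/286)/(10/429) = 21/20

21/20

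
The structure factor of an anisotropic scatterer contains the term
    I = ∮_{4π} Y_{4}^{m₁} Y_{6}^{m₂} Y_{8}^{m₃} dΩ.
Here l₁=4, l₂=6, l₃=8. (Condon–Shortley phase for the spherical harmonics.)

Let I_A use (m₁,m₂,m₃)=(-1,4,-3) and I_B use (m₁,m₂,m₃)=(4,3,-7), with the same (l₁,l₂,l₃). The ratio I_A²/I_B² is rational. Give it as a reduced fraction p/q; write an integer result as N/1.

10201/12740

Shared (l₁,l₂,l₃)=(4,6,8): N and (l;000)² cancel in I_A²/I_B².
A: Δ = 2!·6!·10!/19! = 1/23279256; Racah Σ t=0..2: t=0:+1/870912000 t=1:−1/17418240 t=2:+1/5806080 = 101/870912000; ⇒ 3j(4 6 8; -1 4 -3)² = 10201/705432, sgn -1
B: Δ = 2!·6!·10!/19! = 1/23279256; Racah Σ t=0..0: t=0:+1/522547200 = 1/522547200; ⇒ 3j(4 6 8; 4 3 -7)² = 35/1938, sgn -1
I_A²/I_B² = (10201/705432)/(35/1938) = 10201/12740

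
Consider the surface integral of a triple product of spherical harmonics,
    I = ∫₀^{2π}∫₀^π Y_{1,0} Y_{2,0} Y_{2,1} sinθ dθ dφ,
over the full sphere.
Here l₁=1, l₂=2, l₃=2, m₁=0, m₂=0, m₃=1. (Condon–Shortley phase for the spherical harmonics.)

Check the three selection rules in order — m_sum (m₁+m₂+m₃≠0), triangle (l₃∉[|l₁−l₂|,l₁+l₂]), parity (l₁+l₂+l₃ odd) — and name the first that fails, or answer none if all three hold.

m_sum

Σmᵢ = 1  ✗
l₃∈[|l₁−l₂|,l₁+l₂]=[1,3], have l₃=2
Σlᵢ = 5 ⇒ odd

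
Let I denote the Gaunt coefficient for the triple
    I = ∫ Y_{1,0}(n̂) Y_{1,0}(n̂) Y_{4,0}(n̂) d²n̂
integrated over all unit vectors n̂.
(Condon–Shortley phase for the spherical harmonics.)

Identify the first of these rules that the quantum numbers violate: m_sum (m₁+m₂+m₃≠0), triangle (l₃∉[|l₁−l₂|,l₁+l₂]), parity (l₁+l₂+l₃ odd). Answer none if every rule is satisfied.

azimuthal sum: 0 + 0 + 0 = 0  ✓
0 ≤ 4 ≤ 2 (triangle on l)  ✗
L = 1 + 1 + 4 = 6 (even)

triangle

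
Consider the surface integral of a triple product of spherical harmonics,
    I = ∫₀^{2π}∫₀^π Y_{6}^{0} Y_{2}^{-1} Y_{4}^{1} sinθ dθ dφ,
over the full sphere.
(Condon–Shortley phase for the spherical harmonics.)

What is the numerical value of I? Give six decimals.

Checks pass: Σm=0; 12 even; l₃=4∈[4,8].
(2·6+1)(2·2+1)(2·4+1) = 585
Δ: 4! 8! 0! / 13! → 1/6435
sum: t=2:+1/2304 = 1/2304
3j²(6 2 4; 0 0 0) = Δ·Π!·Σ² = 5/143  (sign +1)
sum: t=1:−1/4320 = -1/4320
3j²(6 2 4; 0 -1 1) = Δ·Π!·Σ² = 8/429  (sign +1)
combine: 4πI² = 585·5/143·8/429 = 600/1573
take √, sign +1: I = 0.17422334

0.174223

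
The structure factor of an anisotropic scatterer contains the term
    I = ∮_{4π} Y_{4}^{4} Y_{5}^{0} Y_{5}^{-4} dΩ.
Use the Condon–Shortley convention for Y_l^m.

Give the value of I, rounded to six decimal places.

Rules hold: Σm=0, L=14 even, 1≤5≤9.
N = 9·11·11 = 1089
Δ = 4!·4!·6!/15! = 1/3153150
Racah Σ t=0..4: t=0:+1/69120 t=1:−1/1728 t=2:+1/576 t=3:−1/1728 t=4:+1/69120 = 7/11520
⇒ 3j(4 5 5; 0 0 0)² = 2/143, sgn -1
Racah Σ t=0..0: t=0:+1/69120 = 1/69120
⇒ 3j(4 5 5; 4 0 -4)² = 2/143, sgn -1
4πI² = N·(3j₀)²·(3jₘ)² = 36/169
I = +1·√(0.213018/4π) = 0.13019760

0.130198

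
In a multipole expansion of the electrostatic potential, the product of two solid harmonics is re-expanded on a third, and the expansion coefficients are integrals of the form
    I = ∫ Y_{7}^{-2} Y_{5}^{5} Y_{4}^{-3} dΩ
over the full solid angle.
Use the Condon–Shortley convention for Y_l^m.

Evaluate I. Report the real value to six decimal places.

-0.045821

m-sum 0 ✓  L=16 even ✓  2≤4≤12 ✓
Π(2lᵢ+1) = 15×11×9 = 1485
triangle coeff Δ(7,5,4) = 1/6126120
Σ_t [3,5]: t=3:−1/69120 t=4:+1/20736 t=5:−1/69120 = 1/51840
(3j)²=280/21879 [(7 5 4; 0 0 0)], sign=+1
Σ_t [8,8]: t=8:+1/9676800 = 1/9676800
(3j)²=27/19448 [(7 5 4; -2 5 -3)], sign=-1
⇒ 4πI² = 14175/537251
I = (-1)√(14175/537251/(4π)) = -0.04582136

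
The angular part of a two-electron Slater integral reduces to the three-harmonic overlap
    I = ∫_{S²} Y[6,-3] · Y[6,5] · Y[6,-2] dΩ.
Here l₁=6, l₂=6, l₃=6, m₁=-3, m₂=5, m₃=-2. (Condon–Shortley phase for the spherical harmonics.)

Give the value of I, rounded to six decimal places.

-0.050240

Checks pass: Σm=0; 18 even; l₃=6∈[0,12].
(2·6+1)(2·6+1)(2·6+1) = 2197
Δ: 6! 6! 6! / 19! → 1/325909584
sum: t=0:+1/373248000 t=1:−1/1728000 t=2:+1/110592 t=3:−1/46656 t=4:+1/110592 t=5:−1/1728000 t=6:+1/373248000 = -7/1555200
3j²(6 6 6; 0 0 0) = Δ·Π!·Σ² = 400/46189  (sign -1)
sum: t=5:−1/4147200 t=6:+1/3110400 = 1/12441600
3j²(6 6 6; -3 5 -2) = Δ·Π!·Σ² = 7/4199  (sign +1)
combine: 4πI² = 2197·400/46189·7/4199 = 36400/1147619
take √, sign -1: I = -0.05023968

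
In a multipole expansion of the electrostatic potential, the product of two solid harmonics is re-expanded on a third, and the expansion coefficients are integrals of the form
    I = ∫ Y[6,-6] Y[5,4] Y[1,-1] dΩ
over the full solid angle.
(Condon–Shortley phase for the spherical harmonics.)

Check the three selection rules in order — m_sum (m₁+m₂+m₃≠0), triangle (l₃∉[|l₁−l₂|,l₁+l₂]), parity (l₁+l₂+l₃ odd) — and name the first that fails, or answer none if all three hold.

Σmᵢ = -3  ✗
l₃∈[|l₁−l₂|,l₁+l₂]=[1,11], have l₃=1
Σlᵢ = 12 ⇒ even

m_sum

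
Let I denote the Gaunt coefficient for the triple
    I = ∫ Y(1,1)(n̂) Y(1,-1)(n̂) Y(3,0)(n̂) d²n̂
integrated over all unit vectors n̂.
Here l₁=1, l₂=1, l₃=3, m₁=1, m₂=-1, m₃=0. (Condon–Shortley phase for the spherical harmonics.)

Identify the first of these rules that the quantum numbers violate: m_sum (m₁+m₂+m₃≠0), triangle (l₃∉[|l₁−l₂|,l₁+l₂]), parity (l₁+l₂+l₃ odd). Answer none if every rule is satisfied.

triangle

azimuthal sum: 1 − 1 + 0 = 0  ✓
0 ≤ 3 ≤ 2 (triangle on l)  ✗
L = 1 + 1 + 3 = 5 (odd)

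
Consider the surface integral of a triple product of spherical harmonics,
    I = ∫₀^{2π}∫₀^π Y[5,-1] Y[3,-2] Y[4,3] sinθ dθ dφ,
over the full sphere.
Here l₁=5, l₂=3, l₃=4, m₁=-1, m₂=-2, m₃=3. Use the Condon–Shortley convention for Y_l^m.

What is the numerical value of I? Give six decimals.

0.160929

Checks pass: Σm=0; 12 even; l₃=4∈[2,8].
(2·5+1)(2·3+1)(2·4+1) = 693
Δ: 4! 6! 2! / 13! → 1/180180
sum: t=1:−1/576 t=2:+1/144 t=3:−1/576 = 1/288
3j²(5 3 4; 0 0 0) = Δ·Π!·Σ² = 20/1001  (sign +1)
sum: t=0:+1/17280 t=1:−1/1440 = -11/17280
3j²(5 3 4; -1 -2 3) = Δ·Π!·Σ² = 11/468  (sign +1)
combine: 4πI² = 693·20/1001·11/468 = 55/169
take √, sign +1: I = 0.16092854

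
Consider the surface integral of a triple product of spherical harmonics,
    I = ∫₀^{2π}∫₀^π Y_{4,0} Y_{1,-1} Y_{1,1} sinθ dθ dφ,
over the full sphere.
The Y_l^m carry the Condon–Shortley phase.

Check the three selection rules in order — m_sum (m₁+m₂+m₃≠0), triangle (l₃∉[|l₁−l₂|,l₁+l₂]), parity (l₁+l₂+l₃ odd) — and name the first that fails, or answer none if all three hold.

Σmᵢ = 0  ✓
l₃∈[|l₁−l₂|,l₁+l₂]=[3,5], have l₃=1  ✗
Σlᵢ = 6 ⇒ even

triangle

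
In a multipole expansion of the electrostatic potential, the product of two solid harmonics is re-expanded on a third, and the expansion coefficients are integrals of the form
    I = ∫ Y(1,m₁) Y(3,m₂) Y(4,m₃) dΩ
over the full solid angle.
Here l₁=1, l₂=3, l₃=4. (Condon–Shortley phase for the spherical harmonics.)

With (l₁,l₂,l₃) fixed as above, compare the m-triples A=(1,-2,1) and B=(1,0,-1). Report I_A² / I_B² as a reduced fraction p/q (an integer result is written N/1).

l's match ⇒ only the (l;m) 3-j factors differ between A and B.
A: triangle coeff Δ(1,3,4) = 1/252; Σ_t [0,0]: t=0:+1/240 = 1/240; (3j)²=1/84 [(1 3 4; 1 -2 1)], sign=-1
B: triangle coeff Δ(1,3,4) = 1/252; Σ_t [0,0]: t=0:+1/72 = 1/72; (3j)²=5/126 [(1 3 4; 1 0 -1)], sign=-1
I_A²/I_B² = (1/84)/(5/126) = 3/10

3/10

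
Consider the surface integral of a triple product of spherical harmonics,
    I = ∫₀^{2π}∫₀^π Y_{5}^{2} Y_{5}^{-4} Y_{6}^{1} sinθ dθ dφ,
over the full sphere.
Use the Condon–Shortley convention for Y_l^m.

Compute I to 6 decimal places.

0.000000

m-sum = 2 − 4 + 1 = -1 ≠ 0 ⇒ I = 0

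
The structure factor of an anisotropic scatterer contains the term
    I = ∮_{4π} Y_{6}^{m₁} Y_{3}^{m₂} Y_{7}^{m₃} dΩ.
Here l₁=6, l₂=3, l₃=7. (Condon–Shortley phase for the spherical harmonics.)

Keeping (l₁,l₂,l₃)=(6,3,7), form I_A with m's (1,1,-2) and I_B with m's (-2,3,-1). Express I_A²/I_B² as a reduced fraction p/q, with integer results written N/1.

l's match ⇒ only the (l;m) 3-j factors differ between A and B.
A: triangle coeff Δ(6,3,7) = 1/2042040; Σ_t [0,2]: t=0:+1/691200 t=1:−1/103680 t=2:+1/241920 = -59/14515200; (3j)²=3481/340340 [(6 3 7; 1 1 -2)], sign=+1
B: triangle coeff Δ(6,3,7) = 1/2042040; Σ_t [2,2]: t=2:+1/829440 = 1/829440; (3j)²=35/2431 [(6 3 7; -2 3 -1)], sign=+1
I_A²/I_B² = (3481/340340)/(35/2431) = 3481/4900

3481/4900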